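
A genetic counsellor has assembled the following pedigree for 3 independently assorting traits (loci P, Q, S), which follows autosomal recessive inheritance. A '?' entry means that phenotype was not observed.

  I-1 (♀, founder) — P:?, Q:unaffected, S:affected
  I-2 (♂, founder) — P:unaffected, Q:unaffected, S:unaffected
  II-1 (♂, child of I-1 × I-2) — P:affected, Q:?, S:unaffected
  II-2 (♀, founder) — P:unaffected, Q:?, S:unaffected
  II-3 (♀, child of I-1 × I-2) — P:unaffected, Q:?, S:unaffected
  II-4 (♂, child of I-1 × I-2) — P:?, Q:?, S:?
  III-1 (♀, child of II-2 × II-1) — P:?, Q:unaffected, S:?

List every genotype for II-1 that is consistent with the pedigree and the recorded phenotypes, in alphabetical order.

P/I-1 ? ·: Pp|pp
P/I-2 un ·: Pp
P/II-1 aff I-1×I-2: pp
P/II-2 un ·: PP|Pp
P/II-3 un I-1×I-2: PP|Pp
P/II-4 ? I-1×I-2: PP|Pp|pp
P/III-1 ? II-2×II-1: Pp|pp
⇒ P over [I-1,I-2,II-1,II-2,II-3,II-4,III-1]: 24 consistent
Q/I-1 un ·: QQ|Qq
Q/I-2 un ·: QQ|Qq
Q/II-1 ? I-1×I-2: QQ|Qq|qq
Q/II-2 ? ·: QQ|Qq|qq
Q/II-3 ? I-1×I-2: QQ|Qq|qq
Q/II-4 ? I-1×I-2: QQ|Qq|qq
Q/III-1 un II-2×II-1: QQ|Qq
⇒ Q over [I-1,I-2,II-1,II-2,II-3,II-4,III-1]: 175 consistent
S/I-1 aff ·: ss
S/I-2 un ·: SS|Ss
S/II-1 un I-1×I-2: Ss
S/II-2 un ·: SS|Ss
S/II-3 un I-1×I-2: Ss
S/II-4 ? I-1×I-2: Ss|ss
S/III-1 ? II-2×II-1: SS|Ss|ss
⇒ S over [I-1,I-2,II-1,II-2,II-3,II-4,III-1]: 15 consistent

II-1 ∈ {pp QQ Ss, pp Qq Ss, pp qq Ss}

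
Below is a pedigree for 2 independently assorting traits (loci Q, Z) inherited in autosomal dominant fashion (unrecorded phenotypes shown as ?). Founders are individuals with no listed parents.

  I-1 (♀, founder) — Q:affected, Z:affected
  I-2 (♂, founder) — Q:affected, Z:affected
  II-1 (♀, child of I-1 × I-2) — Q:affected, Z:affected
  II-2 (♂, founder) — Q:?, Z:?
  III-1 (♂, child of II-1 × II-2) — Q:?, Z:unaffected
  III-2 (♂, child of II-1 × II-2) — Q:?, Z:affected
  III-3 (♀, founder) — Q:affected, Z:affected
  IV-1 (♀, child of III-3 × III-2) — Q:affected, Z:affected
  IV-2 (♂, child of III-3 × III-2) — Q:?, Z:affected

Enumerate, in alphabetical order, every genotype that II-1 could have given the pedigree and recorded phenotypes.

Q/I-1 aff ·: Qq|QQ
Q/I-2 aff ·: Qq|QQ
Q/II-1 aff I-1×I-2: Qq|QQ
Q/II-2 ? ·: qq|Qq|QQ
Q/III-1 ? II-1×II-2: qq|Qq|QQ
Q/III-2 ? II-1×II-2: qq|Qq|QQ
Q/III-3 aff ·: Qq|QQ
Q/IV-1 aff III-3×III-2: Qq|QQ
Q/IV-2 ? III-3×III-2: qq|Qq|QQ
⇒ Q over [I-1,I-2,II-1,II-2,III-1,III-2,III-3,IV-1,IV-2]: 510 consistent
Z/I-1 aff ·: Zz|ZZ
Z/I-2 aff ·: Zz|ZZ
Z/II-1 aff I-1×I-2: Zz
Z/II-2 ? ·: zz|Zz
Z/III-1 un II-1×II-2: zz
Z/III-2 aff II-1×II-2: Zz|ZZ
Z/III-3 aff ·: Zz|ZZ
Z/IV-1 aff III-3×III-2: Zz|ZZ
Z/IV-2 aff III-3×III-2: Zz|ZZ
⇒ Z over [I-1,I-2,II-1,II-2,III-1,III-2,III-3,IV-1,IV-2]: 63 consistent

II-1 ∈ {QQ Zz, Qq Zz}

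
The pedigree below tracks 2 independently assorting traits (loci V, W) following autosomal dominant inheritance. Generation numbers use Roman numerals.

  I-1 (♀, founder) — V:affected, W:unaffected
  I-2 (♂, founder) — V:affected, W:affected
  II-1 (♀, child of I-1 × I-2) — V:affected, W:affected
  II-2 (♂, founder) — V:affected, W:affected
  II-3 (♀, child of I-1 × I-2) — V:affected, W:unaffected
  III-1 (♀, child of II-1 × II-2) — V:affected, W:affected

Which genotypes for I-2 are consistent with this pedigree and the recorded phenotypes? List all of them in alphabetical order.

V/I-1 aff ·: Vv|VV
V/I-2 aff ·: Vv|VV
V/II-1 aff I-1×I-2: Vv|VV
V/II-2 aff ·: Vv|VV
V/II-3 aff I-1×I-2: Vv|VV
V/III-1 aff II-1×II-2: Vv|VV
⇒ V over [I-1,I-2,II-1,II-2,II-3,III-1]: 45 consistent
W/I-1 un ·: ww
W/I-2 aff ·: Ww
W/II-1 aff I-1×I-2: Ww
W/II-2 aff ·: Ww|WW
W/II-3 un I-1×I-2: ww
W/III-1 aff II-1×II-2: Ww|WW
⇒ W over [I-1,I-2,II-1,II-2,II-3,III-1]: 4 consistent

I-2 ∈ {VV Ww, Vv Ww}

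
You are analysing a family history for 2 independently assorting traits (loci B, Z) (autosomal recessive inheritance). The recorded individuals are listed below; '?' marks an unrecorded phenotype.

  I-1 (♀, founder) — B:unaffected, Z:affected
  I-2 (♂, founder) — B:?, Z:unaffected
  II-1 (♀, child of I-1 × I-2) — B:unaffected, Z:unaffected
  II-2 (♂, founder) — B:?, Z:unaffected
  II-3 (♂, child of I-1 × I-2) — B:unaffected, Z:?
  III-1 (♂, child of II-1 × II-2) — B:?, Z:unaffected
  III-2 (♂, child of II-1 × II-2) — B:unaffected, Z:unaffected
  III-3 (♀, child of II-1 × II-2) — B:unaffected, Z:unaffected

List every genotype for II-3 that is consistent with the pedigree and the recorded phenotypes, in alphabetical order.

B/I-1 un ·: BB|Bb
B/I-2 ? ·: BB|Bb|bb
B/II-1 un I-1×I-2: BB|Bb
B/II-2 ? ·: BB|Bb|bb
B/II-3 un I-1×I-2: BB|Bb
B/III-1 ? II-1×II-2: BB|Bb|bb
B/III-2 un II-1×II-2: BB|Bb
B/III-3 un II-1×II-2: BB|Bb
⇒ B over [I-1,I-2,II-1,II-2,II-3,III-1,III-2,III-3]: 246 consistent
Z/I-1 aff ·: zz
Z/I-2 un ·: ZZ|Zz
Z/II-1 un I-1×I-2: Zz
Z/II-2 un ·: ZZ|Zz
Z/II-3 ? I-1×I-2: Zz|zz
Z/III-1 un II-1×II-2: ZZ|Zz
Z/III-2 un II-1×II-2: ZZ|Zz
Z/III-3 un II-1×II-2: ZZ|Zz
⇒ Z over [I-1,I-2,II-1,II-2,II-3,III-1,III-2,III-3]: 48 consistent

II-3 ∈ {BB Zz, BB zz, Bb Zz, Bb zz}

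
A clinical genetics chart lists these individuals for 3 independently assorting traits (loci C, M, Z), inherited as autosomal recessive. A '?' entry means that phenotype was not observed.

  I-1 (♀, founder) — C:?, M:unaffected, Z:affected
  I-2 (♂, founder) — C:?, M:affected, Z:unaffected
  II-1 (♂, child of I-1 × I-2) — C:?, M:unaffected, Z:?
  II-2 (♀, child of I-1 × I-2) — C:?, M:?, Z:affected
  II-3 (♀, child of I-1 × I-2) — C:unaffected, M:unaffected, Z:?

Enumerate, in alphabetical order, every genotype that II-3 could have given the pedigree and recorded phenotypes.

II-3 ∈ {CC Mm Zz, CC Mm zz, Cc Mm Zz, Cc Mm zz}

C/I-1 ? ·: CC|Cc|cc
C/I-2 ? ·: CC|Cc|cc
C/II-1 ? I-1×I-2: CC|Cc|cc
C/II-2 ? I-1×I-2: CC|Cc|cc
C/II-3 un I-1×I-2: CC|Cc
⇒ C over [I-1,I-2,II-1,II-2,II-3]: 45 consistent
M/I-1 un ·: MM|Mm
M/I-2 aff ·: mm
M/II-1 un I-1×I-2: Mm
M/II-2 ? I-1×I-2: Mm|mm
M/II-3 un I-1×I-2: Mm
⇒ M over [I-1,I-2,II-1,II-2,II-3]: 3 consistent
Z/I-1 aff ·: zz
Z/I-2 un ·: Zz
Z/II-1 ? I-1×I-2: Zz|zz
Z/II-2 aff I-1×I-2: zz
Z/II-3 ? I-1×I-2: Zz|zz
⇒ Z over [I-1,I-2,II-1,II-2,II-3]: 4 consistent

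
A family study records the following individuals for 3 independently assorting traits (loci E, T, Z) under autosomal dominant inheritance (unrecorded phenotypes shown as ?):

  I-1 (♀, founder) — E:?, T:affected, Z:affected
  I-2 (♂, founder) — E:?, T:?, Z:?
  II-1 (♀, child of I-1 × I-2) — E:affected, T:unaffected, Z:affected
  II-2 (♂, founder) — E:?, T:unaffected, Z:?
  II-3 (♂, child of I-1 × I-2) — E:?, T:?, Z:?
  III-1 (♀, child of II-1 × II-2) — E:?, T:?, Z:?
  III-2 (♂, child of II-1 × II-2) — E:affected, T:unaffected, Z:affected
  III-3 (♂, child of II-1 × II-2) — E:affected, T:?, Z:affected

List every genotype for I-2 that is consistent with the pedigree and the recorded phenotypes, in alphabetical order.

I-2 ∈ {EE Tt ZZ, EE Tt Zz, EE Tt zz, EE tt ZZ, EE tt Zz, EE tt zz, Ee Tt ZZ, Ee Tt Zz, Ee Tt zz, Ee tt ZZ, Ee tt Zz, Ee tt zz, ee Tt ZZ, ee Tt Zz, ee Tt zz, ee tt ZZ, ee tt Zz, ee tt zz}

E/I-1 ? ·: ee|Ee|EE
E/I-2 ? ·: ee|Ee|EE
E/II-1 aff I-1×I-2: Ee|EE
E/II-2 ? ·: ee|Ee|EE
E/II-3 ? I-1×I-2: ee|Ee|EE
E/III-1 ? II-1×II-2: ee|Ee|EE
E/III-2 aff II-1×II-2: Ee|EE
E/III-3 aff II-1×II-2: Ee|EE
⇒ E over [I-1,I-2,II-1,II-2,II-3,III-1,III-2,III-3]: 366 consistent
T/I-1 aff ·: Tt
T/I-2 ? ·: tt|Tt
T/II-1 un I-1×I-2: tt
T/II-2 un ·: tt
T/II-3 ? I-1×I-2: tt|Tt|TT
T/III-1 ? II-1×II-2: tt
T/III-2 un II-1×II-2: tt
T/III-3 ? II-1×II-2: tt
⇒ T over [I-1,I-2,II-1,II-2,II-3,III-1,III-2,III-3]: 5 consistent
Z/I-1 aff ·: Zz|ZZ
Z/I-2 ? ·: zz|Zz|ZZ
Z/II-1 aff I-1×I-2: Zz|ZZ
Z/II-2 ? ·: zz|Zz|ZZ
Z/II-3 ? I-1×I-2: zz|Zz|ZZ
Z/III-1 ? II-1×II-2: zz|Zz|ZZ
Z/III-2 aff II-1×II-2: Zz|ZZ
Z/III-3 aff II-1×II-2: Zz|ZZ
⇒ Z over [I-1,I-2,II-1,II-2,II-3,III-1,III-2,III-3]: 300 consistent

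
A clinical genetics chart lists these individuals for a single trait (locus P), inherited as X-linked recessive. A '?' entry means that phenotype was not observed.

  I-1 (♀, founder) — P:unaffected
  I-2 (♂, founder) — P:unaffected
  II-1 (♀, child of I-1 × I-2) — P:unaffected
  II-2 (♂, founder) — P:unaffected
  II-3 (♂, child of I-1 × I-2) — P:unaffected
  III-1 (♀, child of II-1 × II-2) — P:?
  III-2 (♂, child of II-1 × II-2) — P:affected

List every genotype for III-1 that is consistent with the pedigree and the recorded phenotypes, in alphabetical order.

P/I-1 un ·: X^PX^p
P/I-2 un ·: X^PY
P/II-1 un I-1×I-2: X^PX^p
P/II-2 un ·: X^PY
P/II-3 un I-1×I-2: X^PY
P/III-1 ? II-1×II-2: X^PX^P|X^PX^p
P/III-2 aff II-1×II-2: X^pY
⇒ P over [I-1,I-2,II-1,II-2,II-3,III-1,III-2]: 2 consistent

III-1 ∈ {X^PX^P, X^PX^p}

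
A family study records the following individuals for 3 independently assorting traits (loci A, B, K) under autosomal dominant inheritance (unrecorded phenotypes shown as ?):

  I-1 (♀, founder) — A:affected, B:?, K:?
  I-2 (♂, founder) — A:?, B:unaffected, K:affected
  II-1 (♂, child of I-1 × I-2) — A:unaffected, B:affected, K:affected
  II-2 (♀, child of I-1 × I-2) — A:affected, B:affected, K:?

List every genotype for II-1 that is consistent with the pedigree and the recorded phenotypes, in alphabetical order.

A/I-1 aff ·: Aa
A/I-2 ? ·: aa|Aa
A/II-1 un I-1×I-2: aa
A/II-2 aff I-1×I-2: Aa|AA
⇒ A over [I-1,I-2,II-1,II-2]: 3 consistent
B/I-1 ? ·: Bb|BB
B/I-2 un ·: bb
B/II-1 aff I-1×I-2: Bb
B/II-2 aff I-1×I-2: Bb
⇒ B over [I-1,I-2,II-1,II-2]: 2 consistent
K/I-1 ? ·: kk|Kk|KK
K/I-2 aff ·: Kk|KK
K/II-1 aff I-1×I-2: Kk|KK
K/II-2 ? I-1×I-2: kk|Kk|KK
⇒ K over [I-1,I-2,II-1,II-2]: 18 consistent

II-1 ∈ {aa Bb KK, aa Bb Kk}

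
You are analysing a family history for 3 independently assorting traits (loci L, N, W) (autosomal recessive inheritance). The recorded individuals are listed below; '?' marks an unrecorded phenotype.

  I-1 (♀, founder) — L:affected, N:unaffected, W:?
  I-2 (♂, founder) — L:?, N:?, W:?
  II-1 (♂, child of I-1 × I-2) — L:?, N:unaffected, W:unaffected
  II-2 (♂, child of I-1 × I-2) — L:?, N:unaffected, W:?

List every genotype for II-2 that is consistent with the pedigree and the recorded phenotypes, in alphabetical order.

L/I-1 aff ·: ll
L/I-2 ? ·: LL|Ll|ll
L/II-1 ? I-1×I-2: Ll|ll
L/II-2 ? I-1×I-2: Ll|ll
⇒ L over [I-1,I-2,II-1,II-2]: 6 consistent
N/I-1 un ·: NN|Nn
N/I-2 ? ·: NN|Nn|nn
N/II-1 un I-1×I-2: NN|Nn
N/II-2 un I-1×I-2: NN|Nn
⇒ N over [I-1,I-2,II-1,II-2]: 15 consistent
W/I-1 ? ·: WW|Ww|ww
W/I-2 ? ·: WW|Ww|ww
W/II-1 un I-1×I-2: WW|Ww
W/II-2 ? I-1×I-2: WW|Ww|ww
⇒ W over [I-1,I-2,II-1,II-2]: 21 consistent

II-2 ∈ {Ll NN WW, Ll NN Ww, Ll NN ww, Ll Nn WW, Ll Nn Ww, Ll Nn ww, ll NN WW, ll NN Ww, ll NN ww, ll Nn WW, ll Nn Ww, ll Nn ww}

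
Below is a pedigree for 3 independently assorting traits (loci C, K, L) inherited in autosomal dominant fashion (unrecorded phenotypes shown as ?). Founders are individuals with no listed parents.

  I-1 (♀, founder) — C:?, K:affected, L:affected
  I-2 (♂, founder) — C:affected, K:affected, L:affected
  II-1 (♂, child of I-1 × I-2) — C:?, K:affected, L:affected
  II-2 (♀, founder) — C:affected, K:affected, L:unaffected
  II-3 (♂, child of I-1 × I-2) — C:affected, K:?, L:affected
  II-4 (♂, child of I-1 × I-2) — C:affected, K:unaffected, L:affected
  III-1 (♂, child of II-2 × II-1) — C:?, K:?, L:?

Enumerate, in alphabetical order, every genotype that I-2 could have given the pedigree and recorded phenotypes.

C/I-1 ? ·: cc|Cc|CC
C/I-2 aff ·: Cc|CC
C/II-1 ? I-1×I-2: cc|Cc|CC
C/II-2 aff ·: Cc|CC
C/II-3 aff I-1×I-2: Cc|CC
C/II-4 aff I-1×I-2: Cc|CC
C/III-1 ? II-2×II-1: cc|Cc|CC
⇒ C over [I-1,I-2,II-1,II-2,II-3,II-4,III-1]: 124 consistent
K/I-1 aff ·: Kk
K/I-2 aff ·: Kk
K/II-1 aff I-1×I-2: Kk|KK
K/II-2 aff ·: Kk|KK
K/II-3 ? I-1×I-2: kk|Kk|KK
K/II-4 un I-1×I-2: kk
K/III-1 ? II-2×II-1: kk|Kk|KK
⇒ K over [I-1,I-2,II-1,II-2,II-3,II-4,III-1]: 24 consistent
L/I-1 aff ·: Ll|LL
L/I-2 aff ·: Ll|LL
L/II-1 aff I-1×I-2: Ll|LL
L/II-2 un ·: ll
L/II-3 aff I-1×I-2: Ll|LL
L/II-4 aff I-1×I-2: Ll|LL
L/III-1 ? II-2×II-1: ll|Ll
⇒ L over [I-1,I-2,II-1,II-2,II-3,II-4,III-1]: 37 consistent

I-2 ∈ {CC Kk LL, CC Kk Ll, Cc Kk LL, Cc Kk Ll}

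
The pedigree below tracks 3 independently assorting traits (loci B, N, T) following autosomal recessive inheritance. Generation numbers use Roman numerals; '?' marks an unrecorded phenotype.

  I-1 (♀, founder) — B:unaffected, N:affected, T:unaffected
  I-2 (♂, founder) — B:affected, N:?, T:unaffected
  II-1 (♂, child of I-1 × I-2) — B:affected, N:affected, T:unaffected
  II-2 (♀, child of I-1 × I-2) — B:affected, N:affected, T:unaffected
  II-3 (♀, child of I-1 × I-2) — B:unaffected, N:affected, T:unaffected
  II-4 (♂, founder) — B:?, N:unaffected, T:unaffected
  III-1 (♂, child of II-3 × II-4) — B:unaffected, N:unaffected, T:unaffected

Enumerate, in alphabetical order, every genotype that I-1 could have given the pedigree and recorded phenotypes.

B/I-1 un ·: Bb
B/I-2 aff ·: bb
B/II-1 aff I-1×I-2: bb
B/II-2 aff I-1×I-2: bb
B/II-3 un I-1×I-2: Bb
B/II-4 ? ·: BB|Bb|bb
B/III-1 un II-3×II-4: BB|Bb
⇒ B over [I-1,I-2,II-1,II-2,II-3,II-4,III-1]: 5 consistent
N/I-1 aff ·: nn
N/I-2 ? ·: Nn|nn
N/II-1 aff I-1×I-2: nn
N/II-2 aff I-1×I-2: nn
N/II-3 aff I-1×I-2: nn
N/II-4 un ·: NN|Nn
N/III-1 un II-3×II-4: Nn
⇒ N over [I-1,I-2,II-1,II-2,II-3,II-4,III-1]: 4 consistent
T/I-1 un ·: TT|Tt
T/I-2 un ·: TT|Tt
T/II-1 un I-1×I-2: TT|Tt
T/II-2 un I-1×I-2: TT|Tt
T/II-3 un I-1×I-2: TT|Tt
T/II-4 un ·: TT|Tt
T/III-1 un II-3×II-4: TT|Tt
⇒ T over [I-1,I-2,II-1,II-2,II-3,II-4,III-1]: 87 consistent

I-1 ∈ {Bb nn TT, Bb nn Tt}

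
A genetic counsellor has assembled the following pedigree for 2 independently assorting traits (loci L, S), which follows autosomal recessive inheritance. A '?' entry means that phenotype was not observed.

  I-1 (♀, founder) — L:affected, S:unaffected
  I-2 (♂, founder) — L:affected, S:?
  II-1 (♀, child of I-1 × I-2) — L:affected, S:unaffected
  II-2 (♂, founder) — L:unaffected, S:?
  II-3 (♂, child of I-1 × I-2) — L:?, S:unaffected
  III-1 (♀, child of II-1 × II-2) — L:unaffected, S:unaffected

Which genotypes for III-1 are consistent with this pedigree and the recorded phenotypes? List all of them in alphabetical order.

III-1 ∈ {Ll SS, Ll Ss}

L/I-1 aff ·: ll
L/I-2 aff ·: ll
L/II-1 aff I-1×I-2: ll
L/II-2 un ·: LL|Ll
L/II-3 ? I-1×I-2: ll
L/III-1 un II-1×II-2: Ll
⇒ L over [I-1,I-2,II-1,II-2,II-3,III-1]: 2 consistent
S/I-1 un ·: SS|Ss
S/I-2 ? ·: SS|Ss|ss
S/II-1 un I-1×I-2: SS|Ss
S/II-2 ? ·: SS|Ss|ss
S/II-3 un I-1×I-2: SS|Ss
S/III-1 un II-1×II-2: SS|Ss
⇒ S over [I-1,I-2,II-1,II-2,II-3,III-1]: 68 consistent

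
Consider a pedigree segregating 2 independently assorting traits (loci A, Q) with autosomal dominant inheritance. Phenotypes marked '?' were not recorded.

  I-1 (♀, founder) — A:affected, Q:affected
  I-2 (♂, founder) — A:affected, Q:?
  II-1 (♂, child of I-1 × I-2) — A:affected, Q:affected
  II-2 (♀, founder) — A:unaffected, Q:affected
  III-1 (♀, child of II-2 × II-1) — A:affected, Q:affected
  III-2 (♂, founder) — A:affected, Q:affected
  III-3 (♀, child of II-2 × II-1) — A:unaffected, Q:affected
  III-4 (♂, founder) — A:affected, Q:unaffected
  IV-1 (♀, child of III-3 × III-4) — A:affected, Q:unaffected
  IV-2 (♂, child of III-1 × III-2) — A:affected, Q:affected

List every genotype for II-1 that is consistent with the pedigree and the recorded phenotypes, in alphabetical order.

II-1 ∈ {Aa QQ, Aa Qq}

A/I-1 aff ·: Aa|AA
A/I-2 aff ·: Aa|AA
A/II-1 aff I-1×I-2: Aa
A/II-2 un ·: aa
A/III-1 aff II-2×II-1: Aa
A/III-2 aff ·: Aa|AA
A/III-3 un II-2×II-1: aa
A/III-4 aff ·: Aa|AA
A/IV-1 aff III-3×III-4: Aa
A/IV-2 aff III-1×III-2: Aa|AA
⇒ A over [I-1,I-2,II-1,II-2,III-1,III-2,III-3,III-4,IV-1,IV-2]: 24 consistent
Q/I-1 aff ·: Qq|QQ
Q/I-2 ? ·: qq|Qq|QQ
Q/II-1 aff I-1×I-2: Qq|QQ
Q/II-2 aff ·: Qq|QQ
Q/III-1 aff II-2×II-1: Qq|QQ
Q/III-2 aff ·: Qq|QQ
Q/III-3 aff II-2×II-1: Qq
Q/III-4 un ·: qq
Q/IV-1 un III-3×III-4: qq
Q/IV-2 aff III-1×III-2: Qq|QQ
⇒ Q over [I-1,I-2,II-1,II-2,III-1,III-2,III-3,III-4,IV-1,IV-2]: 98 consistent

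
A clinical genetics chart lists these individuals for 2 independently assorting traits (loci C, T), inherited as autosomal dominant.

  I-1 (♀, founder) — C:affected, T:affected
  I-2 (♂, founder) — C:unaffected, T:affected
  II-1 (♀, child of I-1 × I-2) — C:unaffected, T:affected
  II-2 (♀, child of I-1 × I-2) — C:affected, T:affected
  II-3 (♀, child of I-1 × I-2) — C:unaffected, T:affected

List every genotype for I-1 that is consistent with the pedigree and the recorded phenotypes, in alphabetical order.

I-1 ∈ {Cc TT, Cc Tt}

C/I-1 aff ·: Cc
C/I-2 un ·: cc
C/II-1 un I-1×I-2: cc
C/II-2 aff I-1×I-2: Cc
C/II-3 un I-1×I-2: cc
⇒ C over [I-1,I-2,II-1,II-2,II-3]: 1 consistent
T/I-1 aff ·: Tt|TT
T/I-2 aff ·: Tt|TT
T/II-1 aff I-1×I-2: Tt|TT
T/II-2 aff I-1×I-2: Tt|TT
T/II-3 aff I-1×I-2: Tt|TT
⇒ T over [I-1,I-2,II-1,II-2,II-3]: 25 consistent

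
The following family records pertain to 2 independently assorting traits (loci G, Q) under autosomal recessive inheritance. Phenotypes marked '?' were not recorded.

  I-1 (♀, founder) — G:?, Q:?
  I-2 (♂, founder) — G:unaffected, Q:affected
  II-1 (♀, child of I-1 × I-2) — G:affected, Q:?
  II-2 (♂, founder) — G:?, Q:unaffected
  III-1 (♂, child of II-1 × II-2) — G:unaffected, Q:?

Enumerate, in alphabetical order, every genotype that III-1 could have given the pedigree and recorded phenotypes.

III-1 ∈ {Gg QQ, Gg Qq, Gg qq}

G/I-1 ? ·: Gg|gg
G/I-2 un ·: Gg
G/II-1 aff I-1×I-2: gg
G/II-2 ? ·: GG|Gg
G/III-1 un II-1×II-2: Gg
⇒ G over [I-1,I-2,II-1,II-2,III-1]: 4 consistent
Q/I-1 ? ·: QQ|Qq|qq
Q/I-2 aff ·: qq
Q/II-1 ? I-1×I-2: Qq|qq
Q/II-2 un ·: QQ|Qq
Q/III-1 ? II-1×II-2: QQ|Qq|qq
⇒ Q over [I-1,I-2,II-1,II-2,III-1]: 16 consistent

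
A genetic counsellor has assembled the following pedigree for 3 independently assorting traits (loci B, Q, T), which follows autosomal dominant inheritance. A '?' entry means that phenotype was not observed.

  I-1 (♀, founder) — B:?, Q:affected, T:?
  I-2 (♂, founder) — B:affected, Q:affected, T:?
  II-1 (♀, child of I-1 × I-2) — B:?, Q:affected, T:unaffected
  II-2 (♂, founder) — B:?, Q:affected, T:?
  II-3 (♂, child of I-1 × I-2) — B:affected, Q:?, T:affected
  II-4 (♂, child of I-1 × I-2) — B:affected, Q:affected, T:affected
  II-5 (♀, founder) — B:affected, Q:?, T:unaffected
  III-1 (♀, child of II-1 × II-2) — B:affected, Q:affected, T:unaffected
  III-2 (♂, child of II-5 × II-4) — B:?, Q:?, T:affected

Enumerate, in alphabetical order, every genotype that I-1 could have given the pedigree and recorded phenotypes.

B/I-1 ? ·: bb|Bb|BB
B/I-2 aff ·: Bb|BB
B/II-1 ? I-1×I-2: bb|Bb|BB
B/II-2 ? ·: bb|Bb|BB
B/II-3 aff I-1×I-2: Bb|BB
B/II-4 aff I-1×I-2: Bb|BB
B/II-5 aff ·: Bb|BB
B/III-1 aff II-1×II-2: Bb|BB
B/III-2 ? II-5×II-4: bb|Bb|BB
⇒ B over [I-1,I-2,II-1,II-2,II-3,II-4,II-5,III-1,III-2]: 536 consistent
Q/I-1 aff ·: Qq|QQ
Q/I-2 aff ·: Qq|QQ
Q/II-1 aff I-1×I-2: Qq|QQ
Q/II-2 aff ·: Qq|QQ
Q/II-3 ? I-1×I-2: qq|Qq|QQ
Q/II-4 aff I-1×I-2: Qq|QQ
Q/II-5 ? ·: qq|Qq|QQ
Q/III-1 aff II-1×II-2: Qq|QQ
Q/III-2 ? II-5×II-4: qq|Qq|QQ
⇒ Q over [I-1,I-2,II-1,II-2,II-3,II-4,II-5,III-1,III-2]: 551 consistent
T/I-1 ? ·: tt|Tt
T/I-2 ? ·: tt|Tt
T/II-1 un I-1×I-2: tt
T/II-2 ? ·: tt|Tt
T/II-3 aff I-1×I-2: Tt|TT
T/II-4 aff I-1×I-2: Tt|TT
T/II-5 un ·: tt
T/III-1 un II-1×II-2: tt
T/III-2 aff II-5×II-4: Tt
⇒ T over [I-1,I-2,II-1,II-2,II-3,II-4,II-5,III-1,III-2]: 12 consistent

I-1 ∈ {BB QQ Tt, BB QQ tt, BB Qq Tt, BB Qq tt, Bb QQ Tt, Bb QQ tt, Bb Qq Tt, Bb Qq tt, bb QQ Tt, bb QQ tt, bb Qq Tt, bb Qq tt}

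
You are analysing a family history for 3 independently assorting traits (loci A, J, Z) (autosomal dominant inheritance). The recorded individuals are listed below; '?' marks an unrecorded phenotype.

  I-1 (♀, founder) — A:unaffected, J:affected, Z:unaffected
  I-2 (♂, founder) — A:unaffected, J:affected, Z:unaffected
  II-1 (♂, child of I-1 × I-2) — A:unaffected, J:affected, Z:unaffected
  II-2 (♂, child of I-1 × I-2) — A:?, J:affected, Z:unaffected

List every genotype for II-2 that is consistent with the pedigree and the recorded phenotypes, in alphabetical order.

A/I-1 un ·: aa
A/I-2 un ·: aa
A/II-1 un I-1×I-2: aa
A/II-2 ? I-1×I-2: aa
⇒ A over [I-1,I-2,II-1,II-2]: 1 consistent
J/I-1 aff ·: Jj|JJ
J/I-2 aff ·: Jj|JJ
J/II-1 aff I-1×I-2: Jj|JJ
J/II-2 aff I-1×I-2: Jj|JJ
⇒ J over [I-1,I-2,II-1,II-2]: 13 consistent
Z/I-1 un ·: zz
Z/I-2 un ·: zz
Z/II-1 un I-1×I-2: zz
Z/II-2 un I-1×I-2: zz
⇒ Z over [I-1,I-2,II-1,II-2]: 1 consistent

II-2 ∈ {aa JJ zz, aa Jj zz}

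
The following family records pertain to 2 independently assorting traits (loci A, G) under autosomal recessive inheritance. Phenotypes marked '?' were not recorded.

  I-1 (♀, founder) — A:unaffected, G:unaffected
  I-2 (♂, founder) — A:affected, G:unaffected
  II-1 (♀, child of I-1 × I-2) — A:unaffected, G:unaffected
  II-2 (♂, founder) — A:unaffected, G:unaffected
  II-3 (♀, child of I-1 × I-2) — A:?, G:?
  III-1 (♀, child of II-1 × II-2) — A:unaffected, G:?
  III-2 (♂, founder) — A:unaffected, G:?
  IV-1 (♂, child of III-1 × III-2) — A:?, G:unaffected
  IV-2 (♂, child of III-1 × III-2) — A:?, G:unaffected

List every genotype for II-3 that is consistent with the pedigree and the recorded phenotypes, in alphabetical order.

II-3 ∈ {Aa GG, Aa Gg, Aa gg, aa GG, aa Gg, aa gg}

A/I-1 un ·: AA|Aa
A/I-2 aff ·: aa
A/II-1 un I-1×I-2: Aa
A/II-2 un ·: AA|Aa
A/II-3 ? I-1×I-2: Aa|aa
A/III-1 un II-1×II-2: AA|Aa
A/III-2 un ·: AA|Aa
A/IV-1 ? III-1×III-2: AA|Aa|aa
A/IV-2 ? III-1×III-2: AA|Aa|aa
⇒ A over [I-1,I-2,II-1,II-2,II-3,III-1,III-2,IV-1,IV-2]: 108 consistent
G/I-1 un ·: GG|Gg
G/I-2 un ·: GG|Gg
G/II-1 un I-1×I-2: GG|Gg
G/II-2 un ·: GG|Gg
G/II-3 ? I-1×I-2: GG|Gg|gg
G/III-1 ? II-1×II-2: GG|Gg|gg
G/III-2 ? ·: GG|Gg|gg
G/IV-1 un III-1×III-2: GG|Gg
G/IV-2 un III-1×III-2: GG|Gg
⇒ G over [I-1,I-2,II-1,II-2,II-3,III-1,III-2,IV-1,IV-2]: 392 consistent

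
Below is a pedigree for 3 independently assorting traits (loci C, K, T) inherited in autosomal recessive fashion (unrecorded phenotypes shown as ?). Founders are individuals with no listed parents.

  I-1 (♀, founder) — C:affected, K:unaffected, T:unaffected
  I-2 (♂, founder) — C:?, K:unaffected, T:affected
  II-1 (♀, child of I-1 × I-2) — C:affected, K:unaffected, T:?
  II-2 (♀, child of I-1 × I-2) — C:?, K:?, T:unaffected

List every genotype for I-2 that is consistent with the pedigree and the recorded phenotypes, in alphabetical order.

I-2 ∈ {Cc KK tt, Cc Kk tt, cc KK tt, cc Kk tt}

C/I-1 aff ·: cc
C/I-2 ? ·: Cc|cc
C/II-1 aff I-1×I-2: cc
C/II-2 ? I-1×I-2: Cc|cc
⇒ C over [I-1,I-2,II-1,II-2]: 3 consistent
K/I-1 un ·: KK|Kk
K/I-2 un ·: KK|Kk
K/II-1 un I-1×I-2: KK|Kk
K/II-2 ? I-1×I-2: KK|Kk|kk
⇒ K over [I-1,I-2,II-1,II-2]: 15 consistent
T/I-1 un ·: TT|Tt
T/I-2 aff ·: tt
T/II-1 ? I-1×I-2: Tt|tt
T/II-2 un I-1×I-2: Tt
⇒ T over [I-1,I-2,II-1,II-2]: 3 consistent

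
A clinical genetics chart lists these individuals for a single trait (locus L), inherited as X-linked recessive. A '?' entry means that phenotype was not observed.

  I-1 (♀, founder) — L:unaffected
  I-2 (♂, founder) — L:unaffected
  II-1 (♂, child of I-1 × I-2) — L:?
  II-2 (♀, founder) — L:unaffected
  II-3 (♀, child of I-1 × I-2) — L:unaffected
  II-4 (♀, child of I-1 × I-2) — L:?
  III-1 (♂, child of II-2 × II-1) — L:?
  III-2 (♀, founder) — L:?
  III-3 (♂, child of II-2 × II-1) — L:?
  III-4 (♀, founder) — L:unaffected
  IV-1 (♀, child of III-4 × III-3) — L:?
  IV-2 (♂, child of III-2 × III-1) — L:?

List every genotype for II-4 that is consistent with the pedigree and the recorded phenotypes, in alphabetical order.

II-4 ∈ {X^LX^L, X^LX^l}

L/I-1 un ·: X^LX^L|X^LX^l
L/I-2 un ·: X^LY
L/II-1 ? I-1×I-2: X^LY|X^lY
L/II-2 un ·: X^LX^L|X^LX^l
L/II-3 un I-1×I-2: X^LX^L|X^LX^l
L/II-4 ? I-1×I-2: X^LX^L|X^LX^l
L/III-1 ? II-2×II-1: X^LY|X^lY
L/III-2 ? ·: X^LX^L|X^LX^l|X^lX^l
L/III-3 ? II-2×II-1: X^LY|X^lY
L/III-4 un ·: X^LX^L|X^LX^l
L/IV-1 ? III-4×III-3: X^LX^L|X^LX^l|X^lX^l
L/IV-2 ? III-2×III-1: X^LY|X^lY
⇒ L over [I-1,I-2,II-1,II-2,II-3,II-4,III-1,III-2,III-3,III-4,IV-1,IV-2]: 540 consistent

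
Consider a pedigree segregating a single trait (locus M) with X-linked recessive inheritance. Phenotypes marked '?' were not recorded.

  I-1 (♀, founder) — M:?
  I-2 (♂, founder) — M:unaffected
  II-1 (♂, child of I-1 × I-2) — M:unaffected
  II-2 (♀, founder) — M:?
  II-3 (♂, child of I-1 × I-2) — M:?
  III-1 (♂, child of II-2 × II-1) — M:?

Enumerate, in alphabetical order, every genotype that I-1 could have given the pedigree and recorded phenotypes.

M/I-1 ? ·: X^MX^M|X^MX^m
M/I-2 un ·: X^MY
M/II-1 un I-1×I-2: X^MY
M/II-2 ? ·: X^MX^M|X^MX^m|X^mX^m
M/II-3 ? I-1×I-2: X^MY|X^mY
M/III-1 ? II-2×II-1: X^MY|X^mY
⇒ M over [I-1,I-2,II-1,II-2,II-3,III-1]: 12 consistent

I-1 ∈ {X^MX^M, X^MX^m}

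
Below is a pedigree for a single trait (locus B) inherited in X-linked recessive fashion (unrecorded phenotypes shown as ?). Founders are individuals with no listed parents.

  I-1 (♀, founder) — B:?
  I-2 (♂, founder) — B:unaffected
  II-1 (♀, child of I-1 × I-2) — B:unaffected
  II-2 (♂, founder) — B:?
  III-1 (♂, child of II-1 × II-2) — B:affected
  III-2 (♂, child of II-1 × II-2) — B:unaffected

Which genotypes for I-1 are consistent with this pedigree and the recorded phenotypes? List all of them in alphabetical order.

I-1 ∈ {X^BX^b, X^bX^b}

B/I-1 ? ·: X^BX^b|X^bX^b
B/I-2 un ·: X^BY
B/II-1 un I-1×I-2: X^BX^b
B/II-2 ? ·: X^BY|X^bY
B/III-1 aff II-1×II-2: X^bY
B/III-2 un II-1×II-2: X^BY
⇒ B over [I-1,I-2,II-1,II-2,III-1,III-2]: 4 consistent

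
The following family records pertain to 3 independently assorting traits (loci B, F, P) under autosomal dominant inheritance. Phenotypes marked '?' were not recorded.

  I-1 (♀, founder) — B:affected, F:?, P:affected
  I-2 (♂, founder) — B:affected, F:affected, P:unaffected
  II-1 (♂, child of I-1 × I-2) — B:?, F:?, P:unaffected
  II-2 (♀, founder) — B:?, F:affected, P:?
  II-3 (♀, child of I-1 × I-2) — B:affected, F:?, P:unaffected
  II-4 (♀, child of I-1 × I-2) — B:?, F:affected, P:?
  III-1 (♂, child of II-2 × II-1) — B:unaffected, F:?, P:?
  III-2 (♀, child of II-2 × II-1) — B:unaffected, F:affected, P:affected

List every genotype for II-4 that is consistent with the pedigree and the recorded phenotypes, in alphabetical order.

II-4 ∈ {BB FF Pp, BB FF pp, BB Ff Pp, BB Ff pp, Bb FF Pp, Bb FF pp, Bb Ff Pp, Bb Ff pp, bb FF Pp, bb FF pp, bb Ff Pp, bb Ff pp}

B/I-1 aff ·: Bb|BB
B/I-2 aff ·: Bb|BB
B/II-1 ? I-1×I-2: bb|Bb
B/II-2 ? ·: bb|Bb
B/II-3 aff I-1×I-2: Bb|BB
B/II-4 ? I-1×I-2: bb|Bb|BB
B/III-1 un II-2×II-1: bb
B/III-2 un II-2×II-1: bb
⇒ B over [I-1,I-2,II-1,II-2,II-3,II-4,III-1,III-2]: 40 consistent
F/I-1 ? ·: ff|Ff|FF
F/I-2 aff ·: Ff|FF
F/II-1 ? I-1×I-2: ff|Ff|FF
F/II-2 aff ·: Ff|FF
F/II-3 ? I-1×I-2: ff|Ff|FF
F/II-4 aff I-1×I-2: Ff|FF
F/III-1 ? II-2×II-1: ff|Ff|FF
F/III-2 aff II-2×II-1: Ff|FF
⇒ F over [I-1,I-2,II-1,II-2,II-3,II-4,III-1,III-2]: 269 consistent
P/I-1 aff ·: Pp
P/I-2 un ·: pp
P/II-1 un I-1×I-2: pp
P/II-2 ? ·: Pp|PP
P/II-3 un I-1×I-2: pp
P/II-4 ? I-1×I-2: pp|Pp
P/III-1 ? II-2×II-1: pp|Pp
P/III-2 aff II-2×II-1: Pp
⇒ P over [I-1,I-2,II-1,II-2,II-3,II-4,III-1,III-2]: 6 consistent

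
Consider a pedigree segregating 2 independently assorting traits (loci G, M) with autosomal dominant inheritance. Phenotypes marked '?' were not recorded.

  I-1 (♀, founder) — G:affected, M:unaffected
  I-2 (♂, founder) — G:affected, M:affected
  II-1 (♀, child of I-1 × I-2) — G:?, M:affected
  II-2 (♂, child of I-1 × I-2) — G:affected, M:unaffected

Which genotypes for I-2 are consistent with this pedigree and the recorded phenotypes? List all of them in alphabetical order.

I-2 ∈ {GG Mm, Gg Mm}

G/I-1 aff ·: Gg|GG
G/I-2 aff ·: Gg|GG
G/II-1 ? I-1×I-2: gg|Gg|GG
G/II-2 aff I-1×I-2: Gg|GG
⇒ G over [I-1,I-2,II-1,II-2]: 15 consistent
M/I-1 un ·: mm
M/I-2 aff ·: Mm
M/II-1 aff I-1×I-2: Mm
M/II-2 un I-1×I-2: mm
⇒ M over [I-1,I-2,II-1,II-2]: 1 consistent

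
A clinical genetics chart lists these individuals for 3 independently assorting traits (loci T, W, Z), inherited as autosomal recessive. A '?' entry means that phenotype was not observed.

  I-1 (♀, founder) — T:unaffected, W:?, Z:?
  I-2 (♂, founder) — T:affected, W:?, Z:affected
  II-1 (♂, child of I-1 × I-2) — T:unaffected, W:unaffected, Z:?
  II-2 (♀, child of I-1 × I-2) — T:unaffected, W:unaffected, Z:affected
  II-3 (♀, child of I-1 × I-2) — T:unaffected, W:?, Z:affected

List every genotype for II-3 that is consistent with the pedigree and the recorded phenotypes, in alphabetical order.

T/I-1 un ·: TT|Tt
T/I-2 aff ·: tt
T/II-1 un I-1×I-2: Tt
T/II-2 un I-1×I-2: Tt
T/II-3 un I-1×I-2: Tt
⇒ T over [I-1,I-2,II-1,II-2,II-3]: 2 consistent
W/I-1 ? ·: WW|Ww|ww
W/I-2 ? ·: WW|Ww|ww
W/II-1 un I-1×I-2: WW|Ww
W/II-2 un I-1×I-2: WW|Ww
W/II-3 ? I-1×I-2: WW|Ww|ww
⇒ W over [I-1,I-2,II-1,II-2,II-3]: 35 consistent
Z/I-1 ? ·: Zz|zz
Z/I-2 aff ·: zz
Z/II-1 ? I-1×I-2: Zz|zz
Z/II-2 aff I-1×I-2: zz
Z/II-3 aff I-1×I-2: zz
⇒ Z over [I-1,I-2,II-1,II-2,II-3]: 3 consistent

II-3 ∈ {Tt WW zz, Tt Ww zz, Tt ww zz}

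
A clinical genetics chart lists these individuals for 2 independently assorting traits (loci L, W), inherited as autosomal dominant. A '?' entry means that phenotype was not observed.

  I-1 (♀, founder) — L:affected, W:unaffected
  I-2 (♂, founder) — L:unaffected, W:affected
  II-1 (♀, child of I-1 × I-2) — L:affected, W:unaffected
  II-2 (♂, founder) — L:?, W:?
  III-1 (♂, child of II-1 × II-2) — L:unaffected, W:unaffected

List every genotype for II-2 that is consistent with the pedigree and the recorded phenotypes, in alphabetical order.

L/I-1 aff ·: Ll|LL
L/I-2 un ·: ll
L/II-1 aff I-1×I-2: Ll
L/II-2 ? ·: ll|Ll
L/III-1 un II-1×II-2: ll
⇒ L over [I-1,I-2,II-1,II-2,III-1]: 4 consistent
W/I-1 un ·: ww
W/I-2 aff ·: Ww
W/II-1 un I-1×I-2: ww
W/II-2 ? ·: ww|Ww
W/III-1 un II-1×II-2: ww
⇒ W over [I-1,I-2,II-1,II-2,III-1]: 2 consistent

II-2 ∈ {Ll Ww, Ll ww, ll Ww, ll ww}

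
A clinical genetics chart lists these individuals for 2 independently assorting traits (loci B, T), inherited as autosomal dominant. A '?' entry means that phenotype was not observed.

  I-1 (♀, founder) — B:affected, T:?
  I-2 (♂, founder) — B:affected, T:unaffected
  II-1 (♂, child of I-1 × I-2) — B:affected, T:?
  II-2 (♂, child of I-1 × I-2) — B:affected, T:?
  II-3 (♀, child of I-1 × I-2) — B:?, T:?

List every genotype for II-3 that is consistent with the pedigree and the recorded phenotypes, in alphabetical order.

B/I-1 aff ·: Bb|BB
B/I-2 aff ·: Bb|BB
B/II-1 aff I-1×I-2: Bb|BB
B/II-2 aff I-1×I-2: Bb|BB
B/II-3 ? I-1×I-2: bb|Bb|BB
⇒ B over [I-1,I-2,II-1,II-2,II-3]: 29 consistent
T/I-1 ? ·: tt|Tt|TT
T/I-2 un ·: tt
T/II-1 ? I-1×I-2: tt|Tt
T/II-2 ? I-1×I-2: tt|Tt
T/II-3 ? I-1×I-2: tt|Tt
⇒ T over [I-1,I-2,II-1,II-2,II-3]: 10 consistent

II-3 ∈ {BB Tt, BB tt, Bb Tt, Bb tt, bb Tt, bb tt}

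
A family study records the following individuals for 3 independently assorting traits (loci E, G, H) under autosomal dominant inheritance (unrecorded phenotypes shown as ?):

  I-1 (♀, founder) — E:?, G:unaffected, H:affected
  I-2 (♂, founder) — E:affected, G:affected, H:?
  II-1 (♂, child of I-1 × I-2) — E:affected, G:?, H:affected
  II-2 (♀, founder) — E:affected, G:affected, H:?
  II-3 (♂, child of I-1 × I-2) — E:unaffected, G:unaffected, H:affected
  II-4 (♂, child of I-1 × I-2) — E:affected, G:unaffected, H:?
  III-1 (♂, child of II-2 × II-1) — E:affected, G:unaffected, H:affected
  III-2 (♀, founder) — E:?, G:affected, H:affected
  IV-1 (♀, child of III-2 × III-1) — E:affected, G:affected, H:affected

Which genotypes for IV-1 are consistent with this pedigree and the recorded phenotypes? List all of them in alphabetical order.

IV-1 ∈ {EE Gg HH, EE Gg Hh, Ee Gg HH, Ee Gg Hh}

E/I-1 ? ·: ee|Ee
E/I-2 aff ·: Ee
E/II-1 aff I-1×I-2: Ee|EE
E/II-2 aff ·: Ee|EE
E/II-3 un I-1×I-2: ee
E/II-4 aff I-1×I-2: Ee|EE
E/III-1 aff II-2×II-1: Ee|EE
E/III-2 ? ·: ee|Ee|EE
E/IV-1 aff III-2×III-1: Ee|EE
⇒ E over [I-1,I-2,II-1,II-2,II-3,II-4,III-1,III-2,IV-1]: 80 consistent
G/I-1 un ·: gg
G/I-2 aff ·: Gg
G/II-1 ? I-1×I-2: gg|Gg
G/II-2 aff ·: Gg
G/II-3 un I-1×I-2: gg
G/II-4 un I-1×I-2: gg
G/III-1 un II-2×II-1: gg
G/III-2 aff ·: Gg|GG
G/IV-1 aff III-2×III-1: Gg
⇒ G over [I-1,I-2,II-1,II-2,II-3,II-4,III-1,III-2,IV-1]: 4 consistent
H/I-1 aff ·: Hh|HH
H/I-2 ? ·: hh|Hh|HH
H/II-1 aff I-1×I-2: Hh|HH
H/II-2 ? ·: hh|Hh|HH
H/II-3 aff I-1×I-2: Hh|HH
H/II-4 ? I-1×I-2: hh|Hh|HH
H/III-1 aff II-2×II-1: Hh|HH
H/III-2 aff ·: Hh|HH
H/IV-1 aff III-2×III-1: Hh|HH
⇒ H over [I-1,I-2,II-1,II-2,II-3,II-4,III-1,III-2,IV-1]: 516 consistent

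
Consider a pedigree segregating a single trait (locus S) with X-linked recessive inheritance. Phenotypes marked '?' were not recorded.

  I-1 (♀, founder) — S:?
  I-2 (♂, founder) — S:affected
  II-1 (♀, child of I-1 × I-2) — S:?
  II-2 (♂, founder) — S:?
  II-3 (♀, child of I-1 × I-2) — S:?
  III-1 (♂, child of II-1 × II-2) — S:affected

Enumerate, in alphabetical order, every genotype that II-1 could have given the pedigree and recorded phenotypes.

S/I-1 ? ·: X^SX^S|X^SX^s|X^sX^s
S/I-2 aff ·: X^sY
S/II-1 ? I-1×I-2: X^SX^s|X^sX^s
S/II-2 ? ·: X^SY|X^sY
S/II-3 ? I-1×I-2: X^SX^s|X^sX^s
S/III-1 aff II-1×II-2: X^sY
⇒ S over [I-1,I-2,II-1,II-2,II-3,III-1]: 12 consistent

II-1 ∈ {X^SX^s, X^sX^s}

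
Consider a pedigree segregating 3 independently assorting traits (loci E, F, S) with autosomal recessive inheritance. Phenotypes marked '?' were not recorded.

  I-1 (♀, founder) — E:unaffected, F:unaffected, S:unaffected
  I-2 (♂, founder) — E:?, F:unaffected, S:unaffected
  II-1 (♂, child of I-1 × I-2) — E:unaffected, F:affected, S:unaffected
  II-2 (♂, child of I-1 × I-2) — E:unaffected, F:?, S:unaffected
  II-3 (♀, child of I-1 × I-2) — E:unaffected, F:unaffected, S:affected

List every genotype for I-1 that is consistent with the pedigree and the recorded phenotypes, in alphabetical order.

I-1 ∈ {EE Ff Ss, Ee Ff Ss}

E/I-1 un ·: EE|Ee
E/I-2 ? ·: EE|Ee|ee
E/II-1 un I-1×I-2: EE|Ee
E/II-2 un I-1×I-2: EE|Ee
E/II-3 un I-1×I-2: EE|Ee
⇒ E over [I-1,I-2,II-1,II-2,II-3]: 27 consistent
F/I-1 un ·: Ff
F/I-2 un ·: Ff
F/II-1 aff I-1×I-2: ff
F/II-2 ? I-1×I-2: FF|Ff|ff
F/II-3 un I-1×I-2: FF|Ff
⇒ F over [I-1,I-2,II-1,II-2,II-3]: 6 consistent
S/I-1 un ·: Ss
S/I-2 un ·: Ss
S/II-1 un I-1×I-2: SS|Ss
S/II-2 un I-1×I-2: SS|Ss
S/II-3 aff I-1×I-2: ss
⇒ S over [I-1,I-2,II-1,II-2,II-3]: 4 consistent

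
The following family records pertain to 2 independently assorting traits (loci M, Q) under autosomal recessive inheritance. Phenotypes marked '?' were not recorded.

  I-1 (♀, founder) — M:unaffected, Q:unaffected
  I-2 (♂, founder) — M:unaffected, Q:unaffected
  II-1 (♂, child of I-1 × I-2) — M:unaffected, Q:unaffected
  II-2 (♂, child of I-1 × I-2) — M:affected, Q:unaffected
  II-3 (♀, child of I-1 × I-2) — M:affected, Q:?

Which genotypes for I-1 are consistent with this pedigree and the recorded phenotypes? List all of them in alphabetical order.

I-1 ∈ {Mm QQ, Mm Qq}

M/I-1 un ·: Mm
M/I-2 un ·: Mm
M/II-1 un I-1×I-2: MM|Mm
M/II-2 aff I-1×I-2: mm
M/II-3 aff I-1×I-2: mm
⇒ M over [I-1,I-2,II-1,II-2,II-3]: 2 consistent
Q/I-1 un ·: QQ|Qq
Q/I-2 un ·: QQ|Qq
Q/II-1 un I-1×I-2: QQ|Qq
Q/II-2 un I-1×I-2: QQ|Qq
Q/II-3 ? I-1×I-2: QQ|Qq|qq
⇒ Q over [I-1,I-2,II-1,II-2,II-3]: 29 consistent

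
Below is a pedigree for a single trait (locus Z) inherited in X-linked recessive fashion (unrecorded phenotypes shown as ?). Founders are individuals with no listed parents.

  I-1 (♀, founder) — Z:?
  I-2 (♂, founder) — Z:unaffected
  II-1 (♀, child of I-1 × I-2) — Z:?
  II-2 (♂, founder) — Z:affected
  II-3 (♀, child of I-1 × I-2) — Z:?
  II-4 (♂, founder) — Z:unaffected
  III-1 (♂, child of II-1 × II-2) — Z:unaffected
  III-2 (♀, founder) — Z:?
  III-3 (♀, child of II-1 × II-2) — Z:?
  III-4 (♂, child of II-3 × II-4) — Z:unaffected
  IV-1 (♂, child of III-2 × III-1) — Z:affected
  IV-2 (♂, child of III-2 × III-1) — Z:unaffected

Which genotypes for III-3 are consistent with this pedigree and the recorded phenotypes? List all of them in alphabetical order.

III-3 ∈ {X^ZX^z, X^zX^z}

Z/I-1 ? ·: X^ZX^Z|X^ZX^z|X^zX^z
Z/I-2 un ·: X^ZY
Z/II-1 ? I-1×I-2: X^ZX^Z|X^ZX^z
Z/II-2 aff ·: X^zY
Z/II-3 ? I-1×I-2: X^ZX^Z|X^ZX^z
Z/II-4 un ·: X^ZY
Z/III-1 un II-1×II-2: X^ZY
Z/III-2 ? ·: X^ZX^z
Z/III-3 ? II-1×II-2: X^ZX^z|X^zX^z
Z/III-4 un II-3×II-4: X^ZY
Z/IV-1 aff III-2×III-1: X^zY
Z/IV-2 un III-2×III-1: X^ZY
⇒ Z over [I-1,I-2,II-1,II-2,II-3,II-4,III-1,III-2,III-3,III-4,IV-1,IV-2]: 9 consistent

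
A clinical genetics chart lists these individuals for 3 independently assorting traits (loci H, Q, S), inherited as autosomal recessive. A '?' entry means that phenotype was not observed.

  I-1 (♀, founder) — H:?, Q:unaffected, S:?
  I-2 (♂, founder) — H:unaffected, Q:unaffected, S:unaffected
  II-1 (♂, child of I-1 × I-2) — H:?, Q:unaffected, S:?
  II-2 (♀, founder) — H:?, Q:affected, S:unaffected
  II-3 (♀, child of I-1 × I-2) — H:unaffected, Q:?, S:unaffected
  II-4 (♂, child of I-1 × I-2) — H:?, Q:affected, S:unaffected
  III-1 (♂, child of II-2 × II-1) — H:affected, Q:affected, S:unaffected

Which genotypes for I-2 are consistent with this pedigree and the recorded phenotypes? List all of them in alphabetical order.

H/I-1 ? ·: HH|Hh|hh
H/I-2 un ·: HH|Hh
H/II-1 ? I-1×I-2: Hh|hh
H/II-2 ? ·: Hh|hh
H/II-3 un I-1×I-2: HH|Hh
H/II-4 ? I-1×I-2: HH|Hh|hh
H/III-1 aff II-2×II-1: hh
⇒ H over [I-1,I-2,II-1,II-2,II-3,II-4,III-1]: 50 consistent
Q/I-1 un ·: Qq
Q/I-2 un ·: Qq
Q/II-1 un I-1×I-2: Qq
Q/II-2 aff ·: qq
Q/II-3 ? I-1×I-2: QQ|Qq|qq
Q/II-4 aff I-1×I-2: qq
Q/III-1 aff II-2×II-1: qq
⇒ Q over [I-1,I-2,II-1,II-2,II-3,II-4,III-1]: 3 consistent
S/I-1 ? ·: SS|Ss|ss
S/I-2 un ·: SS|Ss
S/II-1 ? I-1×I-2: SS|Ss|ss
S/II-2 un ·: SS|Ss
S/II-3 un I-1×I-2: SS|Ss
S/II-4 un I-1×I-2: SS|Ss
S/III-1 un II-2×II-1: SS|Ss
⇒ S over [I-1,I-2,II-1,II-2,II-3,II-4,III-1]: 105 consistent

I-2 ∈ {HH Qq SS, HH Qq Ss, Hh Qq SS, Hh Qq Ss}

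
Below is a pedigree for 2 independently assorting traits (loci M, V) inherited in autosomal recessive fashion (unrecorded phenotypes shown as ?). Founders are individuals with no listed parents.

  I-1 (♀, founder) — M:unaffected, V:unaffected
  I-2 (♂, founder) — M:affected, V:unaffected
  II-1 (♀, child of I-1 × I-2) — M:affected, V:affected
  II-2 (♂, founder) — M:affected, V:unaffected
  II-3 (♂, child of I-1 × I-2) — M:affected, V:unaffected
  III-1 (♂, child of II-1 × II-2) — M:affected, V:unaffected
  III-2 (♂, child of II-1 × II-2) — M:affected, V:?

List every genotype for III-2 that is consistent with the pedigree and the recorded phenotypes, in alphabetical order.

III-2 ∈ {mm Vv, mm vv}

M/I-1 un ·: Mm
M/I-2 aff ·: mm
M/II-1 aff I-1×I-2: mm
M/II-2 aff ·: mm
M/II-3 aff I-1×I-2: mm
M/III-1 aff II-1×II-2: mm
M/III-2 aff II-1×II-2: mm
⇒ M over [I-1,I-2,II-1,II-2,II-3,III-1,III-2]: 1 consistent
V/I-1 un ·: Vv
V/I-2 un ·: Vv
V/II-1 aff I-1×I-2: vv
V/II-2 un ·: VV|Vv
V/II-3 un I-1×I-2: VV|Vv
V/III-1 un II-1×II-2: Vv
V/III-2 ? II-1×II-2: Vv|vv
⇒ V over [I-1,I-2,II-1,II-2,II-3,III-1,III-2]: 6 consistent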